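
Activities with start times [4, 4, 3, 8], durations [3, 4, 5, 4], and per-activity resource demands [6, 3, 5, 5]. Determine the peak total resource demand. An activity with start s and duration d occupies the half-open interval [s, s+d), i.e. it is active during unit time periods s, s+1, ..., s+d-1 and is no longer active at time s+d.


Each activity i is active on [start_i, start_i + duration_i).
Compute total resource usage per time slot:
  t=0: active resources = [], total = 0
  t=1: active resources = [], total = 0
  t=2: active resources = [], total = 0
  t=3: active resources = [5], total = 5
  t=4: active resources = [6, 3, 5], total = 14
  t=5: active resources = [6, 3, 5], total = 14
  t=6: active resources = [6, 3, 5], total = 14
  t=7: active resources = [3, 5], total = 8
  t=8: active resources = [5], total = 5
  t=9: active resources = [5], total = 5
  t=10: active resources = [5], total = 5
  t=11: active resources = [5], total = 5
Peak resource demand = 14

14


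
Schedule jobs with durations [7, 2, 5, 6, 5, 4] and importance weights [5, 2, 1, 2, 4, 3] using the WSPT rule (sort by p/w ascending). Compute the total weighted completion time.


Compute p/w ratios and sort ascending (WSPT): [(2, 2), (5, 4), (4, 3), (7, 5), (6, 2), (5, 1)]
Compute weighted completion times:
  Job (p=2,w=2): C=2, w*C=2*2=4
  Job (p=5,w=4): C=7, w*C=4*7=28
  Job (p=4,w=3): C=11, w*C=3*11=33
  Job (p=7,w=5): C=18, w*C=5*18=90
  Job (p=6,w=2): C=24, w*C=2*24=48
  Job (p=5,w=1): C=29, w*C=1*29=29
Total weighted completion time = 232

232


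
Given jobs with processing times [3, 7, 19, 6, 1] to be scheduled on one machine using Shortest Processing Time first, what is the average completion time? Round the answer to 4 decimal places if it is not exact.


Sort jobs by processing time (SPT order): [1, 3, 6, 7, 19]
Compute completion times sequentially:
  Job 1: processing = 1, completes at 1
  Job 2: processing = 3, completes at 4
  Job 3: processing = 6, completes at 10
  Job 4: processing = 7, completes at 17
  Job 5: processing = 19, completes at 36
Sum of completion times = 68
Average completion time = 68/5 = 13.6

13.6


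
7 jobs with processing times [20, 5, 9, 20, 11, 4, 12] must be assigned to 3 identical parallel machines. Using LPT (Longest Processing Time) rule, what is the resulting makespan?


Sort jobs in decreasing order (LPT): [20, 20, 12, 11, 9, 5, 4]
Assign each job to the least loaded machine:
  Machine 1: jobs [20, 9], load = 29
  Machine 2: jobs [20, 5], load = 25
  Machine 3: jobs [12, 11, 4], load = 27
Makespan = max load = 29

29


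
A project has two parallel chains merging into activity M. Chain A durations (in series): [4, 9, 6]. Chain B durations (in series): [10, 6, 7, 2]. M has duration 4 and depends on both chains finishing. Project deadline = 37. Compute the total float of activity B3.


Forward pass: ES(B3) = sum of predecessors on chain B = 16
EF = ES + duration = 16 + 7 = 23
Backward pass: LF(M) = deadline = 37; LS(M) = 37 - 4 = 33
LF(B3) = LS(M) - sum(successors on chain B) = 33 - 2 = 31
LS = LF - duration = 31 - 7 = 24
Total float = LS - ES = 24 - 16 = 8

8


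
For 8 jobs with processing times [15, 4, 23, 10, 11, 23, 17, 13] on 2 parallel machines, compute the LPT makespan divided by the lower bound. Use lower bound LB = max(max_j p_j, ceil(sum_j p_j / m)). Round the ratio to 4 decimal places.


LPT order: [23, 23, 17, 15, 13, 11, 10, 4]
Machine loads after assignment: [61, 55]
LPT makespan = 61
Lower bound = max(max_job, ceil(total/2)) = max(23, 58) = 58
Ratio = 61 / 58 = 1.0517

1.0517


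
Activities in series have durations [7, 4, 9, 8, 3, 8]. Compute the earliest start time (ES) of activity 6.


Activity 6 starts after activities 1 through 5 complete.
Predecessor durations: [7, 4, 9, 8, 3]
ES = 7 + 4 + 9 + 8 + 3 = 31

31


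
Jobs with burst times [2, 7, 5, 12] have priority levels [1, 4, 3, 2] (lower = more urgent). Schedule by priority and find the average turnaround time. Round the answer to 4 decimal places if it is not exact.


Sort by priority (ascending = highest first):
Order: [(1, 2), (2, 12), (3, 5), (4, 7)]
Completion times:
  Priority 1, burst=2, C=2
  Priority 2, burst=12, C=14
  Priority 3, burst=5, C=19
  Priority 4, burst=7, C=26
Average turnaround = 61/4 = 15.25

15.25


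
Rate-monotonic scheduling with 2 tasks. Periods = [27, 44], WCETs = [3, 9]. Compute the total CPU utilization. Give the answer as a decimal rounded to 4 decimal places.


Compute individual utilizations (exact fractions):
  Task 1: C/T = 3/27 = 1/9 (approx. 0.1111)
  Task 2: C/T = 9/44 (approx. 0.2045)
Total utilization U = 1/9 + 9/44 = 125/396
Rounded to 4 decimal places: U = 0.3157
RM (Liu & Layland) bound for 2 tasks = 0.828427; compare with U = 125/396 (approx. 0.315657)
U <= bound, so schedulable by RM sufficient condition.

0.3157


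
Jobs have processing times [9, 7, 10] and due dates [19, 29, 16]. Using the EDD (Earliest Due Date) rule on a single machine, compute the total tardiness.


Sort by due date (EDD order): [(10, 16), (9, 19), (7, 29)]
Compute completion times and tardiness:
  Job 1: p=10, d=16, C=10, tardiness=max(0,10-16)=0
  Job 2: p=9, d=19, C=19, tardiness=max(0,19-19)=0
  Job 3: p=7, d=29, C=26, tardiness=max(0,26-29)=0
Total tardiness = 0

0


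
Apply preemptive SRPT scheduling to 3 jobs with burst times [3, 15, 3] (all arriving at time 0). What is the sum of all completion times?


Since all jobs arrive at t=0, SRPT equals SPT ordering.
SPT order: [3, 3, 15]
Completion times:
  Job 1: p=3, C=3
  Job 2: p=3, C=6
  Job 3: p=15, C=21
Total completion time = 3 + 6 + 21 = 30

30


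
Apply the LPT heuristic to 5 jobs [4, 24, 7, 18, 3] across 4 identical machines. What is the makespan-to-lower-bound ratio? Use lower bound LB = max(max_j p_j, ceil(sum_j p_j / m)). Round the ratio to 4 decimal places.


LPT order: [24, 18, 7, 4, 3]
Machine loads after assignment: [24, 18, 7, 7]
LPT makespan = 24
Lower bound = max(max_job, ceil(total/4)) = max(24, 14) = 24
Ratio = 24 / 24 = 1.0

1.0


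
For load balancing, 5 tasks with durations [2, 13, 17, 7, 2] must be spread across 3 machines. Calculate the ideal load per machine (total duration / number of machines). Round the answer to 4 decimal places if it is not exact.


Total processing time = 2 + 13 + 17 + 7 + 2 = 41
Number of machines = 3
Ideal balanced load = 41 / 3 = 13.6667

13.6667


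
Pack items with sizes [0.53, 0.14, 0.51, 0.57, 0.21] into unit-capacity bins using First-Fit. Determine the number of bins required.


Place items sequentially using First-Fit:
  Item 0.53 -> new Bin 1
  Item 0.14 -> Bin 1 (now 0.67)
  Item 0.51 -> new Bin 2
  Item 0.57 -> new Bin 3
  Item 0.21 -> Bin 1 (now 0.88)
Total bins used = 3

3


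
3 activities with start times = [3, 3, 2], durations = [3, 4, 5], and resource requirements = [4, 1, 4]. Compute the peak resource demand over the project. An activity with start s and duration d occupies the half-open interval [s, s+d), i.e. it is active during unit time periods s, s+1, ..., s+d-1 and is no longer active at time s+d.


Each activity i is active on [start_i, start_i + duration_i).
Compute total resource usage per time slot:
  t=0: active resources = [], total = 0
  t=1: active resources = [], total = 0
  t=2: active resources = [4], total = 4
  t=3: active resources = [4, 1, 4], total = 9
  t=4: active resources = [4, 1, 4], total = 9
  t=5: active resources = [4, 1, 4], total = 9
  t=6: active resources = [1, 4], total = 5
Peak resource demand = 9

9


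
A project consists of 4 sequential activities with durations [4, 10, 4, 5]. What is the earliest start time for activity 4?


Activity 4 starts after activities 1 through 3 complete.
Predecessor durations: [4, 10, 4]
ES = 4 + 10 + 4 = 18

18


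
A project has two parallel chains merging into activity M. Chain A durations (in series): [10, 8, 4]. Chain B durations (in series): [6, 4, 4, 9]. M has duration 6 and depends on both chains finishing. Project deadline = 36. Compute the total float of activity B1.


Forward pass: ES(B1) = sum of predecessors on chain B = 0
EF = ES + duration = 0 + 6 = 6
Backward pass: LF(M) = deadline = 36; LS(M) = 36 - 6 = 30
LF(B1) = LS(M) - sum(successors on chain B) = 30 - 17 = 13
LS = LF - duration = 13 - 6 = 7
Total float = LS - ES = 7 - 0 = 7

7


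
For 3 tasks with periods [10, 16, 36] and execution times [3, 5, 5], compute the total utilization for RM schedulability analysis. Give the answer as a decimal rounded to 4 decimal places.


Compute individual utilizations (exact fractions):
  Task 1: C/T = 3/10 (approx. 0.3)
  Task 2: C/T = 5/16 (approx. 0.3125)
  Task 3: C/T = 5/36 (approx. 0.1389)
Total utilization U = 3/10 + 5/16 + 5/36 = 541/720
Rounded to 4 decimal places: U = 0.7514
RM (Liu & Layland) bound for 3 tasks = 0.779763; compare with U = 541/720 (approx. 0.751389)
U <= bound, so schedulable by RM sufficient condition.

0.7514


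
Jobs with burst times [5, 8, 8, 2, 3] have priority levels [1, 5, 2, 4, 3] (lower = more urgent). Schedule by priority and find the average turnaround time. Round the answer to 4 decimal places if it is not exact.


Sort by priority (ascending = highest first):
Order: [(1, 5), (2, 8), (3, 3), (4, 2), (5, 8)]
Completion times:
  Priority 1, burst=5, C=5
  Priority 2, burst=8, C=13
  Priority 3, burst=3, C=16
  Priority 4, burst=2, C=18
  Priority 5, burst=8, C=26
Average turnaround = 78/5 = 15.6

15.6


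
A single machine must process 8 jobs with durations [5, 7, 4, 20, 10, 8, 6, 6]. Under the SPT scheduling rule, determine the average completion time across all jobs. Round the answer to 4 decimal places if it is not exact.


Sort jobs by processing time (SPT order): [4, 5, 6, 6, 7, 8, 10, 20]
Compute completion times sequentially:
  Job 1: processing = 4, completes at 4
  Job 2: processing = 5, completes at 9
  Job 3: processing = 6, completes at 15
  Job 4: processing = 6, completes at 21
  Job 5: processing = 7, completes at 28
  Job 6: processing = 8, completes at 36
  Job 7: processing = 10, completes at 46
  Job 8: processing = 20, completes at 66
Sum of completion times = 225
Average completion time = 225/8 = 28.125

28.125


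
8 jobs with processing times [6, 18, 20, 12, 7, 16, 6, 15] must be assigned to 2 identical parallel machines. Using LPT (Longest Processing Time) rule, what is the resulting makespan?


Sort jobs in decreasing order (LPT): [20, 18, 16, 15, 12, 7, 6, 6]
Assign each job to the least loaded machine:
  Machine 1: jobs [20, 15, 7, 6], load = 48
  Machine 2: jobs [18, 16, 12, 6], load = 52
Makespan = max load = 52

52


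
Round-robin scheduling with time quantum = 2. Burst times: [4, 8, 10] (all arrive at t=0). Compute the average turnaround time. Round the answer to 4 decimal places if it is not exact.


Time quantum = 2
Execution trace:
  J1 runs 2 units, time = 2
  J2 runs 2 units, time = 4
  J3 runs 2 units, time = 6
  J1 runs 2 units, time = 8
  J2 runs 2 units, time = 10
  J3 runs 2 units, time = 12
  J2 runs 2 units, time = 14
  J3 runs 2 units, time = 16
  J2 runs 2 units, time = 18
  J3 runs 2 units, time = 20
  J3 runs 2 units, time = 22
Finish times: [8, 18, 22]
Average turnaround = 48/3 = 16.0

16.0


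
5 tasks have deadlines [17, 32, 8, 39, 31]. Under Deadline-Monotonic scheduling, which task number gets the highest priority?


Sort tasks by relative deadline (ascending):
  Task 3: deadline = 8
  Task 1: deadline = 17
  Task 5: deadline = 31
  Task 2: deadline = 32
  Task 4: deadline = 39
Priority order (highest first): [3, 1, 5, 2, 4]
Highest priority task = 3

3


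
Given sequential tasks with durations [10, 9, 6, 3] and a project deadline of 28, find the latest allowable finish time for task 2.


LF(activity 2) = deadline - sum of successor durations
Successors: activities 3 through 4 with durations [6, 3]
Sum of successor durations = 9
LF = 28 - 9 = 19

19


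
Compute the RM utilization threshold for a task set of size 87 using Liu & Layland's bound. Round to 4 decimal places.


Compute 2^(1/87) = 1.0079990316
Subtract 1: 1.0079990316 - 1 = 0.0079990316
Multiply by n: 87 * 0.0079990316 = 0.6959157492
Round to 4 dp: 0.6959

0.6959


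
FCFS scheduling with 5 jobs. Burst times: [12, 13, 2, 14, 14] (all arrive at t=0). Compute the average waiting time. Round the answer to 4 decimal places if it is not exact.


FCFS order (as given): [12, 13, 2, 14, 14]
Waiting times:
  Job 1: wait = 0
  Job 2: wait = 12
  Job 3: wait = 25
  Job 4: wait = 27
  Job 5: wait = 41
Sum of waiting times = 105
Average waiting time = 105/5 = 21.0

21.0


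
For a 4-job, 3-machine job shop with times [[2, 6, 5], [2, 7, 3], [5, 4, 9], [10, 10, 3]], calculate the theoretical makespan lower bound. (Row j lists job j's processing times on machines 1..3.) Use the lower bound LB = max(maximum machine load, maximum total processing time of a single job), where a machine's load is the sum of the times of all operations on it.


Machine loads:
  Machine 1: 2 + 2 + 5 + 10 = 19
  Machine 2: 6 + 7 + 4 + 10 = 27
  Machine 3: 5 + 3 + 9 + 3 = 20
Max machine load = 27
Job totals:
  Job 1: 13
  Job 2: 12
  Job 3: 18
  Job 4: 23
Max job total = 23
Lower bound = max(27, 23) = 27

27


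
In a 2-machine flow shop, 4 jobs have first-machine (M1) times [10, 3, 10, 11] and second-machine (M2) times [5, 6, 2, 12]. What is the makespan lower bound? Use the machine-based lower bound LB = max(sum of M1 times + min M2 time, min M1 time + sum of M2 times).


LB1 = sum(M1 times) + min(M2 times) = 34 + 2 = 36
LB2 = min(M1 times) + sum(M2 times) = 3 + 25 = 28
Lower bound = max(LB1, LB2) = max(36, 28) = 36

36


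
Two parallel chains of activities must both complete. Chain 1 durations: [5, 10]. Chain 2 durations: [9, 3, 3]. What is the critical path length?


Path A total = 5 + 10 = 15
Path B total = 9 + 3 + 3 = 15
Critical path = longest path = max(15, 15) = 15

15


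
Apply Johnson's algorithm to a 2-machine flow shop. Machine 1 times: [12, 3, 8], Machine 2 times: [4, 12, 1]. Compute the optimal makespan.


Apply Johnson's rule:
  Group 1 (a <= b): [(2, 3, 12)]
  Group 2 (a > b): [(1, 12, 4), (3, 8, 1)]
Optimal job order: [2, 1, 3]
Schedule:
  Job 2: M1 done at 3, M2 done at 15
  Job 1: M1 done at 15, M2 done at 19
  Job 3: M1 done at 23, M2 done at 24
Makespan = 24

24


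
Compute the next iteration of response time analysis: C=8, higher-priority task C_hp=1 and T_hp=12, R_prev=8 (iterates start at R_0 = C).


R_next = C + ceil(R_prev / T_hp) * C_hp
ceil(8 / 12) = ceil(0.6667) = 1
Interference = 1 * 1 = 1
R_next = 8 + 1 = 9

9


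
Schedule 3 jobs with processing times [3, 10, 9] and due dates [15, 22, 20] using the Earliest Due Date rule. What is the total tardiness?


Sort by due date (EDD order): [(3, 15), (9, 20), (10, 22)]
Compute completion times and tardiness:
  Job 1: p=3, d=15, C=3, tardiness=max(0,3-15)=0
  Job 2: p=9, d=20, C=12, tardiness=max(0,12-20)=0
  Job 3: p=10, d=22, C=22, tardiness=max(0,22-22)=0
Total tardiness = 0

0


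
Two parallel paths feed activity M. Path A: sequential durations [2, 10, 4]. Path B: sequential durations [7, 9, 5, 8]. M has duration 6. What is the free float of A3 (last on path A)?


ES(A3) = sum of predecessors on chain A = 12
EF(A3) = ES + duration = 12 + 4 = 16
Successor of A3 is M. ES(M) = max(sum(A), sum(B)) = max(16, 29) = 29
Free float = ES(successor) - EF(current) = 29 - 16 = 13

13


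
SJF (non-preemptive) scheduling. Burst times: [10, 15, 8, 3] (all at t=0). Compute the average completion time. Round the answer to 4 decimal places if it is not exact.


SJF order (ascending): [3, 8, 10, 15]
Completion times:
  Job 1: burst=3, C=3
  Job 2: burst=8, C=11
  Job 3: burst=10, C=21
  Job 4: burst=15, C=36
Average completion = 71/4 = 17.75

17.75


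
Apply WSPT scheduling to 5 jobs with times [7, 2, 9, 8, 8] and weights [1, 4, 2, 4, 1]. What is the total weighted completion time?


Compute p/w ratios and sort ascending (WSPT): [(2, 4), (8, 4), (9, 2), (7, 1), (8, 1)]
Compute weighted completion times:
  Job (p=2,w=4): C=2, w*C=4*2=8
  Job (p=8,w=4): C=10, w*C=4*10=40
  Job (p=9,w=2): C=19, w*C=2*19=38
  Job (p=7,w=1): C=26, w*C=1*26=26
  Job (p=8,w=1): C=34, w*C=1*34=34
Total weighted completion time = 146

146


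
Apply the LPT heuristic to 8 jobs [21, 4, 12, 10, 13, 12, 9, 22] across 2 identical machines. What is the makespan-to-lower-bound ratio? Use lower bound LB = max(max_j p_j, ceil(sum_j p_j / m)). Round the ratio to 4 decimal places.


LPT order: [22, 21, 13, 12, 12, 10, 9, 4]
Machine loads after assignment: [50, 53]
LPT makespan = 53
Lower bound = max(max_job, ceil(total/2)) = max(22, 52) = 52
Ratio = 53 / 52 = 1.0192

1.0192


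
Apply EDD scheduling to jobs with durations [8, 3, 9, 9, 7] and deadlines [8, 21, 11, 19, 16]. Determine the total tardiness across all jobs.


Sort by due date (EDD order): [(8, 8), (9, 11), (7, 16), (9, 19), (3, 21)]
Compute completion times and tardiness:
  Job 1: p=8, d=8, C=8, tardiness=max(0,8-8)=0
  Job 2: p=9, d=11, C=17, tardiness=max(0,17-11)=6
  Job 3: p=7, d=16, C=24, tardiness=max(0,24-16)=8
  Job 4: p=9, d=19, C=33, tardiness=max(0,33-19)=14
  Job 5: p=3, d=21, C=36, tardiness=max(0,36-21)=15
Total tardiness = 43

43


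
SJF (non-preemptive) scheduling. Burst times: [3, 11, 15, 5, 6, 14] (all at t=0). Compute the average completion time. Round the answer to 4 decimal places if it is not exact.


SJF order (ascending): [3, 5, 6, 11, 14, 15]
Completion times:
  Job 1: burst=3, C=3
  Job 2: burst=5, C=8
  Job 3: burst=6, C=14
  Job 4: burst=11, C=25
  Job 5: burst=14, C=39
  Job 6: burst=15, C=54
Average completion = 143/6 = 23.8333

23.8333


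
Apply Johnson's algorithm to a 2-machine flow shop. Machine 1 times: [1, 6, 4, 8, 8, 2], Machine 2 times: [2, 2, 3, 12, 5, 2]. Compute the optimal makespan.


Apply Johnson's rule:
  Group 1 (a <= b): [(1, 1, 2), (6, 2, 2), (4, 8, 12)]
  Group 2 (a > b): [(5, 8, 5), (3, 4, 3), (2, 6, 2)]
Optimal job order: [1, 6, 4, 5, 3, 2]
Schedule:
  Job 1: M1 done at 1, M2 done at 3
  Job 6: M1 done at 3, M2 done at 5
  Job 4: M1 done at 11, M2 done at 23
  Job 5: M1 done at 19, M2 done at 28
  Job 3: M1 done at 23, M2 done at 31
  Job 2: M1 done at 29, M2 done at 33
Makespan = 33

33


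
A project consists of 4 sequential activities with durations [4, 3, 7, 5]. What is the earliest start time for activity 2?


Activity 2 starts after activities 1 through 1 complete.
Predecessor durations: [4]
ES = 4 = 4

4


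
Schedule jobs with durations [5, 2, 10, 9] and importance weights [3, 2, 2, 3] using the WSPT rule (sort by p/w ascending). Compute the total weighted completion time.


Compute p/w ratios and sort ascending (WSPT): [(2, 2), (5, 3), (9, 3), (10, 2)]
Compute weighted completion times:
  Job (p=2,w=2): C=2, w*C=2*2=4
  Job (p=5,w=3): C=7, w*C=3*7=21
  Job (p=9,w=3): C=16, w*C=3*16=48
  Job (p=10,w=2): C=26, w*C=2*26=52
Total weighted completion time = 125

125


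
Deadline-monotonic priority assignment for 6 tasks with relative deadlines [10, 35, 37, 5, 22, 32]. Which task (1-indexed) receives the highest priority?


Sort tasks by relative deadline (ascending):
  Task 4: deadline = 5
  Task 1: deadline = 10
  Task 5: deadline = 22
  Task 6: deadline = 32
  Task 2: deadline = 35
  Task 3: deadline = 37
Priority order (highest first): [4, 1, 5, 6, 2, 3]
Highest priority task = 4

4


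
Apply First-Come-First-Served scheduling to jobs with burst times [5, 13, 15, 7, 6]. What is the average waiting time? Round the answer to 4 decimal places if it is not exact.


FCFS order (as given): [5, 13, 15, 7, 6]
Waiting times:
  Job 1: wait = 0
  Job 2: wait = 5
  Job 3: wait = 18
  Job 4: wait = 33
  Job 5: wait = 40
Sum of waiting times = 96
Average waiting time = 96/5 = 19.2

19.2


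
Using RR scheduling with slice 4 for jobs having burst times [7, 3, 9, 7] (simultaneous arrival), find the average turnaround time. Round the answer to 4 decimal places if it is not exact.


Time quantum = 4
Execution trace:
  J1 runs 4 units, time = 4
  J2 runs 3 units, time = 7
  J3 runs 4 units, time = 11
  J4 runs 4 units, time = 15
  J1 runs 3 units, time = 18
  J3 runs 4 units, time = 22
  J4 runs 3 units, time = 25
  J3 runs 1 units, time = 26
Finish times: [18, 7, 26, 25]
Average turnaround = 76/4 = 19.0

19.0


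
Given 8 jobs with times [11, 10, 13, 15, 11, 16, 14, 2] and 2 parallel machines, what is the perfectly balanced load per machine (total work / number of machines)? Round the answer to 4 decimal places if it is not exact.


Total processing time = 11 + 10 + 13 + 15 + 11 + 16 + 14 + 2 = 92
Number of machines = 2
Ideal balanced load = 92 / 2 = 46.0

46.0


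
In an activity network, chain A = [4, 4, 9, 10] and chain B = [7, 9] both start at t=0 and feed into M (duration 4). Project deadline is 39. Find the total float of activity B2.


Forward pass: ES(B2) = sum of predecessors on chain B = 7
EF = ES + duration = 7 + 9 = 16
Backward pass: LF(M) = deadline = 39; LS(M) = 39 - 4 = 35
LF(B2) = LS(M) - sum(successors on chain B) = 35 - 0 = 35
LS = LF - duration = 35 - 9 = 26
Total float = LS - ES = 26 - 7 = 19

19


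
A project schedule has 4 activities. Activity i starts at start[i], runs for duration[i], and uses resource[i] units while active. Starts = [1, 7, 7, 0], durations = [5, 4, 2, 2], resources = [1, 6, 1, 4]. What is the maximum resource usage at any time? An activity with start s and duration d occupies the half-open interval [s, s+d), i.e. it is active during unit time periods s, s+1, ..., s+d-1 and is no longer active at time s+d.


Each activity i is active on [start_i, start_i + duration_i).
Compute total resource usage per time slot:
  t=0: active resources = [4], total = 4
  t=1: active resources = [1, 4], total = 5
  t=2: active resources = [1], total = 1
  t=3: active resources = [1], total = 1
  t=4: active resources = [1], total = 1
  t=5: active resources = [1], total = 1
  t=6: active resources = [], total = 0
  t=7: active resources = [6, 1], total = 7
  t=8: active resources = [6, 1], total = 7
  t=9: active resources = [6], total = 6
  t=10: active resources = [6], total = 6
Peak resource demand = 7

7


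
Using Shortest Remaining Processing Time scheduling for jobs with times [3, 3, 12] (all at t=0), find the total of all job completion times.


Since all jobs arrive at t=0, SRPT equals SPT ordering.
SPT order: [3, 3, 12]
Completion times:
  Job 1: p=3, C=3
  Job 2: p=3, C=6
  Job 3: p=12, C=18
Total completion time = 3 + 6 + 18 = 27

27


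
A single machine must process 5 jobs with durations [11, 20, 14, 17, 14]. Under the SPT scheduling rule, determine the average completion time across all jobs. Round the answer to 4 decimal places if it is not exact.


Sort jobs by processing time (SPT order): [11, 14, 14, 17, 20]
Compute completion times sequentially:
  Job 1: processing = 11, completes at 11
  Job 2: processing = 14, completes at 25
  Job 3: processing = 14, completes at 39
  Job 4: processing = 17, completes at 56
  Job 5: processing = 20, completes at 76
Sum of completion times = 207
Average completion time = 207/5 = 41.4

41.4


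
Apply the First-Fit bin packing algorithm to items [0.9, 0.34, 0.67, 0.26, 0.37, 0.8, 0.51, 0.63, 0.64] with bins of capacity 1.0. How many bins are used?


Place items sequentially using First-Fit:
  Item 0.9 -> new Bin 1
  Item 0.34 -> new Bin 2
  Item 0.67 -> new Bin 3
  Item 0.26 -> Bin 2 (now 0.6)
  Item 0.37 -> Bin 2 (now 0.97)
  Item 0.8 -> new Bin 4
  Item 0.51 -> new Bin 5
  Item 0.63 -> new Bin 6
  Item 0.64 -> new Bin 7
Total bins used = 7

7


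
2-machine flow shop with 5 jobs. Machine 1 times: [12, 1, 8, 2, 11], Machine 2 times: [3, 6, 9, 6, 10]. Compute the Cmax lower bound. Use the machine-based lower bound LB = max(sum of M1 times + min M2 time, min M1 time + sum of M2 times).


LB1 = sum(M1 times) + min(M2 times) = 34 + 3 = 37
LB2 = min(M1 times) + sum(M2 times) = 1 + 34 = 35
Lower bound = max(LB1, LB2) = max(37, 35) = 37

37


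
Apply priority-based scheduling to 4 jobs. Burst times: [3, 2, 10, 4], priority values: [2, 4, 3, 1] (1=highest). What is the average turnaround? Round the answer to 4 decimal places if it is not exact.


Sort by priority (ascending = highest first):
Order: [(1, 4), (2, 3), (3, 10), (4, 2)]
Completion times:
  Priority 1, burst=4, C=4
  Priority 2, burst=3, C=7
  Priority 3, burst=10, C=17
  Priority 4, burst=2, C=19
Average turnaround = 47/4 = 11.75

11.75


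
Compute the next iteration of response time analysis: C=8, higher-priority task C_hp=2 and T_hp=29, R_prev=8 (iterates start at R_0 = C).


R_next = C + ceil(R_prev / T_hp) * C_hp
ceil(8 / 29) = ceil(0.2759) = 1
Interference = 1 * 2 = 2
R_next = 8 + 2 = 10

10


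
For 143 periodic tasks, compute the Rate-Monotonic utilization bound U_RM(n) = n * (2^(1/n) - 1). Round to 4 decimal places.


Compute 2^(1/143) = 1.0048589497
Subtract 1: 1.0048589497 - 1 = 0.0048589497
Multiply by n: 143 * 0.0048589497 = 0.6948298071
Round to 4 dp: 0.6948

0.6948


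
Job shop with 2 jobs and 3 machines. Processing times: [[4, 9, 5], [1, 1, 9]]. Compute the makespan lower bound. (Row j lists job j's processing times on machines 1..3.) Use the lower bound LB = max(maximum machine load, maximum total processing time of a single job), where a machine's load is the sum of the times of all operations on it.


Machine loads:
  Machine 1: 4 + 1 = 5
  Machine 2: 9 + 1 = 10
  Machine 3: 5 + 9 = 14
Max machine load = 14
Job totals:
  Job 1: 18
  Job 2: 11
Max job total = 18
Lower bound = max(14, 18) = 18

18


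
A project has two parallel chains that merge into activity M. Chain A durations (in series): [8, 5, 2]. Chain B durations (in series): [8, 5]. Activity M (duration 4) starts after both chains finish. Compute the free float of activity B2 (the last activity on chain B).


ES(B2) = sum of predecessors on chain B = 8
EF(B2) = ES + duration = 8 + 5 = 13
Successor of B2 is M. ES(M) = max(sum(A), sum(B)) = max(15, 13) = 15
Free float = ES(successor) - EF(current) = 15 - 13 = 2

2


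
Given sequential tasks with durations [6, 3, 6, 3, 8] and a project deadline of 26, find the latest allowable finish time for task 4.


LF(activity 4) = deadline - sum of successor durations
Successors: activities 5 through 5 with durations [8]
Sum of successor durations = 8
LF = 26 - 8 = 18

18


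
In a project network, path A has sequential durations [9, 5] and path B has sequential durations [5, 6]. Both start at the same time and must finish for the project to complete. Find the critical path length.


Path A total = 9 + 5 = 14
Path B total = 5 + 6 = 11
Critical path = longest path = max(14, 11) = 14

14


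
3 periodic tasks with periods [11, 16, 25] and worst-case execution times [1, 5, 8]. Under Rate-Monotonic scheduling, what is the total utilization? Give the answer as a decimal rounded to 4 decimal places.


Compute individual utilizations (exact fractions):
  Task 1: C/T = 1/11 (approx. 0.0909)
  Task 2: C/T = 5/16 (approx. 0.3125)
  Task 3: C/T = 8/25 (approx. 0.32)
Total utilization U = 1/11 + 5/16 + 8/25 = 3183/4400
Rounded to 4 decimal places: U = 0.7234
RM (Liu & Layland) bound for 3 tasks = 0.779763; compare with U = 3183/4400 (approx. 0.723409)
U <= bound, so schedulable by RM sufficient condition.

0.7234


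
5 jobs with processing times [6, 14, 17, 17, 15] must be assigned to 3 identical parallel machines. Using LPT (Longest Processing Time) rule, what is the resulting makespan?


Sort jobs in decreasing order (LPT): [17, 17, 15, 14, 6]
Assign each job to the least loaded machine:
  Machine 1: jobs [17, 6], load = 23
  Machine 2: jobs [17], load = 17
  Machine 3: jobs [15, 14], load = 29
Makespan = max load = 29

29


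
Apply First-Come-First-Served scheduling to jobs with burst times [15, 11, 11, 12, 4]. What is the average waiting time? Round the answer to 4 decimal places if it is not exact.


FCFS order (as given): [15, 11, 11, 12, 4]
Waiting times:
  Job 1: wait = 0
  Job 2: wait = 15
  Job 3: wait = 26
  Job 4: wait = 37
  Job 5: wait = 49
Sum of waiting times = 127
Average waiting time = 127/5 = 25.4

25.4


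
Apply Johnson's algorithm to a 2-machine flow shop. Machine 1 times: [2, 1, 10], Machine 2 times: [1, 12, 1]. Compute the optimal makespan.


Apply Johnson's rule:
  Group 1 (a <= b): [(2, 1, 12)]
  Group 2 (a > b): [(1, 2, 1), (3, 10, 1)]
Optimal job order: [2, 1, 3]
Schedule:
  Job 2: M1 done at 1, M2 done at 13
  Job 1: M1 done at 3, M2 done at 14
  Job 3: M1 done at 13, M2 done at 15
Makespan = 15

15


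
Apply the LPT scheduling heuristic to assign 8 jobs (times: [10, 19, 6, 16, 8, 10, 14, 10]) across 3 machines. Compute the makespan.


Sort jobs in decreasing order (LPT): [19, 16, 14, 10, 10, 10, 8, 6]
Assign each job to the least loaded machine:
  Machine 1: jobs [19, 10], load = 29
  Machine 2: jobs [16, 10, 6], load = 32
  Machine 3: jobs [14, 10, 8], load = 32
Makespan = max load = 32

32


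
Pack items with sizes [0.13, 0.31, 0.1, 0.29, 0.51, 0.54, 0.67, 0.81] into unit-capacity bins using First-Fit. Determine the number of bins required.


Place items sequentially using First-Fit:
  Item 0.13 -> new Bin 1
  Item 0.31 -> Bin 1 (now 0.44)
  Item 0.1 -> Bin 1 (now 0.54)
  Item 0.29 -> Bin 1 (now 0.83)
  Item 0.51 -> new Bin 2
  Item 0.54 -> new Bin 3
  Item 0.67 -> new Bin 4
  Item 0.81 -> new Bin 5
Total bins used = 5

5


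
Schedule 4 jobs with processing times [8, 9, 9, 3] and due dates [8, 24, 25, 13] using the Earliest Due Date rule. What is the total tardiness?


Sort by due date (EDD order): [(8, 8), (3, 13), (9, 24), (9, 25)]
Compute completion times and tardiness:
  Job 1: p=8, d=8, C=8, tardiness=max(0,8-8)=0
  Job 2: p=3, d=13, C=11, tardiness=max(0,11-13)=0
  Job 3: p=9, d=24, C=20, tardiness=max(0,20-24)=0
  Job 4: p=9, d=25, C=29, tardiness=max(0,29-25)=4
Total tardiness = 4

4


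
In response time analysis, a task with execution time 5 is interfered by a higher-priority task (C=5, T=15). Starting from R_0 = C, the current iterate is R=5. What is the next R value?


R_next = C + ceil(R_prev / T_hp) * C_hp
ceil(5 / 15) = ceil(0.3333) = 1
Interference = 1 * 5 = 5
R_next = 5 + 5 = 10

10


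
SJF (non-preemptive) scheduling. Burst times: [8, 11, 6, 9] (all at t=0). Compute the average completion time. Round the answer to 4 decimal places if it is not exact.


SJF order (ascending): [6, 8, 9, 11]
Completion times:
  Job 1: burst=6, C=6
  Job 2: burst=8, C=14
  Job 3: burst=9, C=23
  Job 4: burst=11, C=34
Average completion = 77/4 = 19.25

19.25


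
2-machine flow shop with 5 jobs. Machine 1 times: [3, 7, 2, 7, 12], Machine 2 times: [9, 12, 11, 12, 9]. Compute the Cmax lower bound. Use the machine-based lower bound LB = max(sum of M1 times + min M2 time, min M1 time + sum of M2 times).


LB1 = sum(M1 times) + min(M2 times) = 31 + 9 = 40
LB2 = min(M1 times) + sum(M2 times) = 2 + 53 = 55
Lower bound = max(LB1, LB2) = max(40, 55) = 55

55


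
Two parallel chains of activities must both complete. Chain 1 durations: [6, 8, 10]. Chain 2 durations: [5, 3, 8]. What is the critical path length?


Path A total = 6 + 8 + 10 = 24
Path B total = 5 + 3 + 8 = 16
Critical path = longest path = max(24, 16) = 24

24


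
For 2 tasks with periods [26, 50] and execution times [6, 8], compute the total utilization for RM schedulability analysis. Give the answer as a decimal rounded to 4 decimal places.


Compute individual utilizations (exact fractions):
  Task 1: C/T = 6/26 = 3/13 (approx. 0.2308)
  Task 2: C/T = 8/50 = 4/25 (approx. 0.16)
Total utilization U = 3/13 + 4/25 = 127/325
Rounded to 4 decimal places: U = 0.3908
RM (Liu & Layland) bound for 2 tasks = 0.828427; compare with U = 127/325 (approx. 0.390769)
U <= bound, so schedulable by RM sufficient condition.

0.3908


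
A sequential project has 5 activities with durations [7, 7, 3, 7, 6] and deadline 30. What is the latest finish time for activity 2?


LF(activity 2) = deadline - sum of successor durations
Successors: activities 3 through 5 with durations [3, 7, 6]
Sum of successor durations = 16
LF = 30 - 16 = 14

14


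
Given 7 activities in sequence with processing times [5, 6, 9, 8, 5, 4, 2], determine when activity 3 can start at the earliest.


Activity 3 starts after activities 1 through 2 complete.
Predecessor durations: [5, 6]
ES = 5 + 6 = 11

11


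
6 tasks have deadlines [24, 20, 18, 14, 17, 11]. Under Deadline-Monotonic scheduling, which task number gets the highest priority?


Sort tasks by relative deadline (ascending):
  Task 6: deadline = 11
  Task 4: deadline = 14
  Task 5: deadline = 17
  Task 3: deadline = 18
  Task 2: deadline = 20
  Task 1: deadline = 24
Priority order (highest first): [6, 4, 5, 3, 2, 1]
Highest priority task = 6

6


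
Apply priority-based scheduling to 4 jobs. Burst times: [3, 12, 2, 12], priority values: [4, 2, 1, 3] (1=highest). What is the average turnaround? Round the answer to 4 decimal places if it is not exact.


Sort by priority (ascending = highest first):
Order: [(1, 2), (2, 12), (3, 12), (4, 3)]
Completion times:
  Priority 1, burst=2, C=2
  Priority 2, burst=12, C=14
  Priority 3, burst=12, C=26
  Priority 4, burst=3, C=29
Average turnaround = 71/4 = 17.75

17.75


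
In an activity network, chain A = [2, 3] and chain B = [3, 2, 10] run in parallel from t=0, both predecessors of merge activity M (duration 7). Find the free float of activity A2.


ES(A2) = sum of predecessors on chain A = 2
EF(A2) = ES + duration = 2 + 3 = 5
Successor of A2 is M. ES(M) = max(sum(A), sum(B)) = max(5, 15) = 15
Free float = ES(successor) - EF(current) = 15 - 5 = 10

10


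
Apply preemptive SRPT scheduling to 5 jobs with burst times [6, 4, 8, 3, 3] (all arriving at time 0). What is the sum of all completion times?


Since all jobs arrive at t=0, SRPT equals SPT ordering.
SPT order: [3, 3, 4, 6, 8]
Completion times:
  Job 1: p=3, C=3
  Job 2: p=3, C=6
  Job 3: p=4, C=10
  Job 4: p=6, C=16
  Job 5: p=8, C=24
Total completion time = 3 + 6 + 10 + 16 + 24 = 59

59


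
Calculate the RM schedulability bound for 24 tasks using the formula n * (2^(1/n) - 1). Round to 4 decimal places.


Compute 2^(1/24) = 1.0293022366
Subtract 1: 1.0293022366 - 1 = 0.0293022366
Multiply by n: 24 * 0.0293022366 = 0.7032536784
Round to 4 dp: 0.7033

0.7033


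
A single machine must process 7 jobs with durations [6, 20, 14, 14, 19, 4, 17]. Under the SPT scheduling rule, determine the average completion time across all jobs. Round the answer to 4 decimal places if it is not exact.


Sort jobs by processing time (SPT order): [4, 6, 14, 14, 17, 19, 20]
Compute completion times sequentially:
  Job 1: processing = 4, completes at 4
  Job 2: processing = 6, completes at 10
  Job 3: processing = 14, completes at 24
  Job 4: processing = 14, completes at 38
  Job 5: processing = 17, completes at 55
  Job 6: processing = 19, completes at 74
  Job 7: processing = 20, completes at 94
Sum of completion times = 299
Average completion time = 299/7 = 42.7143

42.7143


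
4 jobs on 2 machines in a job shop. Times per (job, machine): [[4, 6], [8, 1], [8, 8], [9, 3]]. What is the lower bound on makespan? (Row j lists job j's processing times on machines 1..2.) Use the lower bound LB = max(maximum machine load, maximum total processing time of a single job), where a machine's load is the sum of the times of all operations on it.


Machine loads:
  Machine 1: 4 + 8 + 8 + 9 = 29
  Machine 2: 6 + 1 + 8 + 3 = 18
Max machine load = 29
Job totals:
  Job 1: 10
  Job 2: 9
  Job 3: 16
  Job 4: 12
Max job total = 16
Lower bound = max(29, 16) = 29

29


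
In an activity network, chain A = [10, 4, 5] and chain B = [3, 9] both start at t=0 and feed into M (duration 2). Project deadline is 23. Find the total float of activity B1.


Forward pass: ES(B1) = sum of predecessors on chain B = 0
EF = ES + duration = 0 + 3 = 3
Backward pass: LF(M) = deadline = 23; LS(M) = 23 - 2 = 21
LF(B1) = LS(M) - sum(successors on chain B) = 21 - 9 = 12
LS = LF - duration = 12 - 3 = 9
Total float = LS - ES = 9 - 0 = 9

9


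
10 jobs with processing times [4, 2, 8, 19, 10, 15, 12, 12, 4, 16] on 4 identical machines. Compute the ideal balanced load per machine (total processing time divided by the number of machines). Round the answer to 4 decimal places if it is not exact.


Total processing time = 4 + 2 + 8 + 19 + 10 + 15 + 12 + 12 + 4 + 16 = 102
Number of machines = 4
Ideal balanced load = 102 / 4 = 25.5

25.5


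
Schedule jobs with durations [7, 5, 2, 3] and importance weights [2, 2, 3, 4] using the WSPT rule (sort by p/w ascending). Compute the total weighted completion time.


Compute p/w ratios and sort ascending (WSPT): [(2, 3), (3, 4), (5, 2), (7, 2)]
Compute weighted completion times:
  Job (p=2,w=3): C=2, w*C=3*2=6
  Job (p=3,w=4): C=5, w*C=4*5=20
  Job (p=5,w=2): C=10, w*C=2*10=20
  Job (p=7,w=2): C=17, w*C=2*17=34
Total weighted completion time = 80

80


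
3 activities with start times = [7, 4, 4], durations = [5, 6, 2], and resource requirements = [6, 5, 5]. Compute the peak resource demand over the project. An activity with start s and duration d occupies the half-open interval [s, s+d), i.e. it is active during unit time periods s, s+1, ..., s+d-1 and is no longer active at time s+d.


Each activity i is active on [start_i, start_i + duration_i).
Compute total resource usage per time slot:
  t=0: active resources = [], total = 0
  t=1: active resources = [], total = 0
  t=2: active resources = [], total = 0
  t=3: active resources = [], total = 0
  t=4: active resources = [5, 5], total = 10
  t=5: active resources = [5, 5], total = 10
  t=6: active resources = [5], total = 5
  t=7: active resources = [6, 5], total = 11
  t=8: active resources = [6, 5], total = 11
  t=9: active resources = [6, 5], total = 11
  t=10: active resources = [6], total = 6
  t=11: active resources = [6], total = 6
Peak resource demand = 11

11


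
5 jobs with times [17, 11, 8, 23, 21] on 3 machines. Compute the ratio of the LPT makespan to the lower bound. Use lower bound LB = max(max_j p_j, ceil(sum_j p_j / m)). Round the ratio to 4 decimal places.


LPT order: [23, 21, 17, 11, 8]
Machine loads after assignment: [23, 29, 28]
LPT makespan = 29
Lower bound = max(max_job, ceil(total/3)) = max(23, 27) = 27
Ratio = 29 / 27 = 1.0741

1.0741


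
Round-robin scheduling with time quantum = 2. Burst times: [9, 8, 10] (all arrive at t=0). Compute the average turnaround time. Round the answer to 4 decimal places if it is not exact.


Time quantum = 2
Execution trace:
  J1 runs 2 units, time = 2
  J2 runs 2 units, time = 4
  J3 runs 2 units, time = 6
  J1 runs 2 units, time = 8
  J2 runs 2 units, time = 10
  J3 runs 2 units, time = 12
  J1 runs 2 units, time = 14
  J2 runs 2 units, time = 16
  J3 runs 2 units, time = 18
  J1 runs 2 units, time = 20
  J2 runs 2 units, time = 22
  J3 runs 2 units, time = 24
  J1 runs 1 units, time = 25
  J3 runs 2 units, time = 27
Finish times: [25, 22, 27]
Average turnaround = 74/3 = 24.6667

24.6667


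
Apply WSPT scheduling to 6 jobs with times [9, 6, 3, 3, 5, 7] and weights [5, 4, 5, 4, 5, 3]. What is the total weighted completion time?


Compute p/w ratios and sort ascending (WSPT): [(3, 5), (3, 4), (5, 5), (6, 4), (9, 5), (7, 3)]
Compute weighted completion times:
  Job (p=3,w=5): C=3, w*C=5*3=15
  Job (p=3,w=4): C=6, w*C=4*6=24
  Job (p=5,w=5): C=11, w*C=5*11=55
  Job (p=6,w=4): C=17, w*C=4*17=68
  Job (p=9,w=5): C=26, w*C=5*26=130
  Job (p=7,w=3): C=33, w*C=3*33=99
Total weighted completion time = 391

391


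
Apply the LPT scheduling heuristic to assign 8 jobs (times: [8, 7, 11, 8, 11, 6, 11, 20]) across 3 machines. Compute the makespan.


Sort jobs in decreasing order (LPT): [20, 11, 11, 11, 8, 8, 7, 6]
Assign each job to the least loaded machine:
  Machine 1: jobs [20, 7], load = 27
  Machine 2: jobs [11, 11, 6], load = 28
  Machine 3: jobs [11, 8, 8], load = 27
Makespan = max load = 28

28


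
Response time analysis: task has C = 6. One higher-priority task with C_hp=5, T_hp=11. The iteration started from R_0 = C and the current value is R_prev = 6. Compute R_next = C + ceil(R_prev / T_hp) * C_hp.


R_next = C + ceil(R_prev / T_hp) * C_hp
ceil(6 / 11) = ceil(0.5455) = 1
Interference = 1 * 5 = 5
R_next = 6 + 5 = 11

11
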